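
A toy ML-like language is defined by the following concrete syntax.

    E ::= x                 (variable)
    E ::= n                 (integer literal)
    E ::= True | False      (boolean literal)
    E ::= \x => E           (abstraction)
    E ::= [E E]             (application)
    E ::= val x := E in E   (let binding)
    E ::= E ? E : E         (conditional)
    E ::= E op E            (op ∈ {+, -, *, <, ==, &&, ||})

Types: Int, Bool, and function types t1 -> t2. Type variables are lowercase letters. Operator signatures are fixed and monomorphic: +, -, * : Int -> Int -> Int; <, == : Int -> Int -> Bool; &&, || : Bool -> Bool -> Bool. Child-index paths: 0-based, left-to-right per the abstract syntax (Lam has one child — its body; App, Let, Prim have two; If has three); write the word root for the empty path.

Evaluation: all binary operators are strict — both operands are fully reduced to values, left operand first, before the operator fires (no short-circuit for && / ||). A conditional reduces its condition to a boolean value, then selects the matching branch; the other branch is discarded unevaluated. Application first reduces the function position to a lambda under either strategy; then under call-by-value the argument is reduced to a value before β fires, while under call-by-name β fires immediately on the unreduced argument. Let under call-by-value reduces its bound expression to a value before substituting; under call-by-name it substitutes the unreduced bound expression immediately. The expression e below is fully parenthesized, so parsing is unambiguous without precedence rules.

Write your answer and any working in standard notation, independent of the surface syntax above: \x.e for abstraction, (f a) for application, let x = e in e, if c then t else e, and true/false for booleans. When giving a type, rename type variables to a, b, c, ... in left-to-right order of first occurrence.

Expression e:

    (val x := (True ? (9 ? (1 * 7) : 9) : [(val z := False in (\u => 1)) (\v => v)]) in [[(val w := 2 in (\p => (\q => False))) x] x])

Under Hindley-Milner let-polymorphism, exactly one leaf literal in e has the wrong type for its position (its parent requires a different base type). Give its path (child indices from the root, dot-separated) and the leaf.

Working:
  unify Bool ~ Bool
  unify Int ~ Bool
  FAIL: mismatch Int ~ Bool

Answer: 0.1.0 : 9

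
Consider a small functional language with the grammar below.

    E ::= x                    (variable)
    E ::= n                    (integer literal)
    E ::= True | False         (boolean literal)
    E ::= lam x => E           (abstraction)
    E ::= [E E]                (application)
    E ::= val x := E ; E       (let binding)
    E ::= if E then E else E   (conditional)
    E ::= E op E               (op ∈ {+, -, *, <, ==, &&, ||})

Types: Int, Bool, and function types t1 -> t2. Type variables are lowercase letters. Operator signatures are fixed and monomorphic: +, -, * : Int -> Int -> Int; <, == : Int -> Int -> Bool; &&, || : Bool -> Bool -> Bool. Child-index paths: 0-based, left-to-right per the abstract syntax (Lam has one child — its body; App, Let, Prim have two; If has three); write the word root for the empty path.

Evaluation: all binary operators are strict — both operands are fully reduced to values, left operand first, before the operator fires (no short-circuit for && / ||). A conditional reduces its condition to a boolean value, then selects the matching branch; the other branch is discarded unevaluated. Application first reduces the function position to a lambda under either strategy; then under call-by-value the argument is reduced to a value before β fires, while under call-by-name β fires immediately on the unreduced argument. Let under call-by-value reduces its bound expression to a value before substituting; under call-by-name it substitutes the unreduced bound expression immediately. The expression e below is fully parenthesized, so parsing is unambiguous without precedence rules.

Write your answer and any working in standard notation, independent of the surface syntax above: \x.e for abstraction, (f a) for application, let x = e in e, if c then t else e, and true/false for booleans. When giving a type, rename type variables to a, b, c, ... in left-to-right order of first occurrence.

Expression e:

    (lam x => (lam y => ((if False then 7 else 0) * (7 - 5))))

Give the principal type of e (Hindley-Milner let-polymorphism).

Answer: a -> b -> Int

Derivation:
  unify Bool ~ Bool
  unify Int ~ Int
  unify Int ~ Int
  unify Int ~ Int
  unify Int ~ Int
  unify Int ~ Int
\y._ : b -> Int
\x._ : a -> b -> Int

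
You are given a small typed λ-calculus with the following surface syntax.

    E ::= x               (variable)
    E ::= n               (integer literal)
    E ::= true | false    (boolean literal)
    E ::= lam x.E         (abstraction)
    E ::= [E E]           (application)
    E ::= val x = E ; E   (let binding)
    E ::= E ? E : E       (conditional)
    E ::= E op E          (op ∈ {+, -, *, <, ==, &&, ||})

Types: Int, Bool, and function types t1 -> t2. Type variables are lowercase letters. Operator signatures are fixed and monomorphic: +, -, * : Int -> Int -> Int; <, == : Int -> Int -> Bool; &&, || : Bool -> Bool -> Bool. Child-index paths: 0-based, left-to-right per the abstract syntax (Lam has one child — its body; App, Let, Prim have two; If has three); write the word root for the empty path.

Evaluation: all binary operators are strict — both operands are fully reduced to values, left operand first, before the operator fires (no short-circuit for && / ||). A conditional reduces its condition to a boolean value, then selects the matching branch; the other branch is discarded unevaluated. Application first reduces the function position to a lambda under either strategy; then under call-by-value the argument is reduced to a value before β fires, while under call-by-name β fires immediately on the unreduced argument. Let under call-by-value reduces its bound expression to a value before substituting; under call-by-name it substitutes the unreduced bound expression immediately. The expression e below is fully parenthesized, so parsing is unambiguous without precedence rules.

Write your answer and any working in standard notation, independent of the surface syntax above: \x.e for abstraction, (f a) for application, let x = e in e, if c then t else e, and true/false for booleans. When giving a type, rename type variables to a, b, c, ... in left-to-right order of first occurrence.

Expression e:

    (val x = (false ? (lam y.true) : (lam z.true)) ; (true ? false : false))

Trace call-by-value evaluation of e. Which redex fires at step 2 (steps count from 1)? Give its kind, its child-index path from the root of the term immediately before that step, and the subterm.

Working:
step 0: (let x = (if false then (\y.true) else (\z.true)) in (if true then false else false))
step 1: [if@0] (let x = (\z.true) in (if true then false else false))
step 2: [let@root] (if true then false else false)

Answer: let at root : (let x = (\z.true) in (if true then false else false))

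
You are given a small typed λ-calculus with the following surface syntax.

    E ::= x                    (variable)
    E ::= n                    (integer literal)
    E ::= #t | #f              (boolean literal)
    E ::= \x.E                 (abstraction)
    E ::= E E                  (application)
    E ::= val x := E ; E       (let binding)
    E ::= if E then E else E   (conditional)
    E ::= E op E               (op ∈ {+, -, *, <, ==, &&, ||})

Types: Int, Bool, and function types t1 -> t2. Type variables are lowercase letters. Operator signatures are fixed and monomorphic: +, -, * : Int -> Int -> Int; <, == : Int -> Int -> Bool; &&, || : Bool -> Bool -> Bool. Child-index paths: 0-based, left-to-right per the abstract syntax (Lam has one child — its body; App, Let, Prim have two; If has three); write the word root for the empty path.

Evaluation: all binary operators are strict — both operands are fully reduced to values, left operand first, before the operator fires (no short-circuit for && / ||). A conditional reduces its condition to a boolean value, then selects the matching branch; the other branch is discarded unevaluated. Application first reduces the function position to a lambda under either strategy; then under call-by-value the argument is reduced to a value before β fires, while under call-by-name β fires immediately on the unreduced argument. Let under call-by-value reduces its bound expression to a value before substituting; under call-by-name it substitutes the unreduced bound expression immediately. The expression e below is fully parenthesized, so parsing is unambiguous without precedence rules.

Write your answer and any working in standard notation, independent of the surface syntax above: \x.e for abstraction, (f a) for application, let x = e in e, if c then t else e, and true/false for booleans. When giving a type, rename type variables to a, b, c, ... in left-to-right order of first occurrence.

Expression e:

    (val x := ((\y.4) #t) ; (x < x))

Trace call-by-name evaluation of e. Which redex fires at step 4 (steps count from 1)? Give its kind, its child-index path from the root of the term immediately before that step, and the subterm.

Working:
step 0: (let x = ((\y.4) true) in (x < x))
step 1: [let@root] (((\y.4) true) < ((\y.4) true))
step 2: [beta@0] (4 < ((\y.4) true))
step 3: [beta@1] (4 < 4)
step 4: [delta@root] false

Answer: delta at root : (4 < 4)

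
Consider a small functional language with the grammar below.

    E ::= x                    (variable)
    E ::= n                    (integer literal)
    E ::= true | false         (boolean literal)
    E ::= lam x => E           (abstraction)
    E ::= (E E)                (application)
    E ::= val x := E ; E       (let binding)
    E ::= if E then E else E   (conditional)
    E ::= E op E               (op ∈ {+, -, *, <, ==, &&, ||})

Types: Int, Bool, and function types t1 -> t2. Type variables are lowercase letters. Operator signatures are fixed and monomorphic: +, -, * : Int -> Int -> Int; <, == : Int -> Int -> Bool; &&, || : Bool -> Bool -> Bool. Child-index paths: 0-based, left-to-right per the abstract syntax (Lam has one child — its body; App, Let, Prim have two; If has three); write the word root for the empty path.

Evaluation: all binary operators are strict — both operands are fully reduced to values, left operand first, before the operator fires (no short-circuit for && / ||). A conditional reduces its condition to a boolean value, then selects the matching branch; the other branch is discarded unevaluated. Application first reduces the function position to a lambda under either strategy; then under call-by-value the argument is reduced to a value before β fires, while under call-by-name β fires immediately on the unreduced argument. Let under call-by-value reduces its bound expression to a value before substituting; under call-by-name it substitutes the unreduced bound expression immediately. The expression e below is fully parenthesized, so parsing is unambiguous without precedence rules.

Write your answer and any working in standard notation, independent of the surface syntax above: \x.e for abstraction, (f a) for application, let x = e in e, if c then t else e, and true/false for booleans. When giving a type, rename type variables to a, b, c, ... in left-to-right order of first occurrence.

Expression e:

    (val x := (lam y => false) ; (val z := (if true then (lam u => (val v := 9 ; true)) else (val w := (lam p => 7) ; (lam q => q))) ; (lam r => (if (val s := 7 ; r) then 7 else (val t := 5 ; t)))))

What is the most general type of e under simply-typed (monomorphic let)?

Answer: Bool -> Int

Working:
\y._ : a -> Bool
let x : a -> Bool
  unify Bool ~ Bool
let v : Int
\u._ : b -> Bool
\p._ : c -> Int
let w : c -> Int
q : d
\q._ : d -> d
  unify b -> Bool ~ d -> d
  unify b ~ d
  unify Bool ~ d
let z : Bool -> Bool
let s : Int
r : e
  unify e ~ Bool
let t : Int
t : Int
  unify Int ~ Int
\r._ : Bool -> Int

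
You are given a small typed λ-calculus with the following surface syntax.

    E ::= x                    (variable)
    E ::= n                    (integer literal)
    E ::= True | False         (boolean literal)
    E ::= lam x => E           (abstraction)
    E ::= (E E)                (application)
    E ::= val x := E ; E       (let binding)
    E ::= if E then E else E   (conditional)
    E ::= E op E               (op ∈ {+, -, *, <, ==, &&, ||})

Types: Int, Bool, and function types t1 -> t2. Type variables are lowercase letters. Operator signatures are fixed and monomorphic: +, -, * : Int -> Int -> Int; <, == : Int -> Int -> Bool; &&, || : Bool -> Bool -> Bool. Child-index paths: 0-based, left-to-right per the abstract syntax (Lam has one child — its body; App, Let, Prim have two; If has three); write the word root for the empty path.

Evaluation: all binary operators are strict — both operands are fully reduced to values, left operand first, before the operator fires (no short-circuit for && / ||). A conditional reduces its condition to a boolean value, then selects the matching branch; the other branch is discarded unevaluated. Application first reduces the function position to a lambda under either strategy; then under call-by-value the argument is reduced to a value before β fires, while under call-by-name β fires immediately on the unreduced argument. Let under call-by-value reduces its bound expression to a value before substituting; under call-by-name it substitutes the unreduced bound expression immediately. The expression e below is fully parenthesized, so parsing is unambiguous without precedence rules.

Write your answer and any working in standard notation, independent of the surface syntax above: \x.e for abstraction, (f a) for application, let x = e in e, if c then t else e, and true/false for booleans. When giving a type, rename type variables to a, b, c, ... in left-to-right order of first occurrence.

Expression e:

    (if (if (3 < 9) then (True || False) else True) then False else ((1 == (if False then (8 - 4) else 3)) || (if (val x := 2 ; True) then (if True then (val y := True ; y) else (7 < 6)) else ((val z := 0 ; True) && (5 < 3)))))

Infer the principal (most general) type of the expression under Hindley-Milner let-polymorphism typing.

Answer: Bool

Trace:
  unify Int ~ Int
  unify Int ~ Int
  unify Bool ~ Bool
  unify Bool ~ Bool
  unify Bool ~ Bool
  unify Bool ~ Bool
  unify Bool ~ Bool
  unify Int ~ Int
  unify Bool ~ Bool
  unify Int ~ Int
  unify Int ~ Int
  unify Int ~ Int
  unify Int ~ Int
  unify Bool ~ Bool
let x : Int
  unify Bool ~ Bool
  unify Bool ~ Bool
let y : Bool
y : Bool
  unify Int ~ Int
  unify Int ~ Int
  unify Bool ~ Bool
let z : Int
  unify Bool ~ Bool
  unify Int ~ Int
  unify Int ~ Int
  unify Bool ~ Bool
  unify Bool ~ Bool
  unify Bool ~ Bool
  unify Bool ~ Bool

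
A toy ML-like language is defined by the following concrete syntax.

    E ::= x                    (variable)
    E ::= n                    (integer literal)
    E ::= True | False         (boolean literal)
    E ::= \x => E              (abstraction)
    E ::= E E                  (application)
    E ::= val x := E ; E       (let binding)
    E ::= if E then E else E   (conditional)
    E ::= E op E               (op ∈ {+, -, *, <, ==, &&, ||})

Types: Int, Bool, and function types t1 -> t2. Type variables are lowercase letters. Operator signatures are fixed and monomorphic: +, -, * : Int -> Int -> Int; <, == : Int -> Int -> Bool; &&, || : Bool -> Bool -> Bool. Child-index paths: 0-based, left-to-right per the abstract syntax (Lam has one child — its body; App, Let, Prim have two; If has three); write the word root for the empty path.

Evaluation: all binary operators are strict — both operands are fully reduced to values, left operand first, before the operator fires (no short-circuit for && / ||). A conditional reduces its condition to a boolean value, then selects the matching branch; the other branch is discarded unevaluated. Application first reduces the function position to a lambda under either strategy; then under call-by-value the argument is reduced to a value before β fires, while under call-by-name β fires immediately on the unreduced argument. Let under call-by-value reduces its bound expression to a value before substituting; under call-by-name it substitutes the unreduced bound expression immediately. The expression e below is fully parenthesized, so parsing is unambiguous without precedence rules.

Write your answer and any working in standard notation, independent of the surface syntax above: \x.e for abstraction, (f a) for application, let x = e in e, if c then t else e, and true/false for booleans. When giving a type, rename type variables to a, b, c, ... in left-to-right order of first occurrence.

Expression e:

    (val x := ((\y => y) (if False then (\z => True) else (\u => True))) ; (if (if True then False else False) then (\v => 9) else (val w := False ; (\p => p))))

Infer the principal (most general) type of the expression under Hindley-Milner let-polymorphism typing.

Answer: Int -> Int

Trace:
y : a
\y._ : a -> a
  unify Bool ~ Bool
\z._ : b -> Bool
\u._ : c -> Bool
  unify b -> Bool ~ c -> Bool
  unify b ~ c
  unify Bool ~ Bool
  unify a -> a ~ (c -> Bool) -> d
  unify a ~ c -> Bool
  unify c -> Bool ~ d
_ _ : c -> Bool
let x : forall. c -> Bool
  unify Bool ~ Bool
  unify Bool ~ Bool
  unify Bool ~ Bool
\v._ : e -> Int
let w : Bool
p : f
\p._ : f -> f
  unify e -> Int ~ f -> f
  unify e ~ f
  unify Int ~ f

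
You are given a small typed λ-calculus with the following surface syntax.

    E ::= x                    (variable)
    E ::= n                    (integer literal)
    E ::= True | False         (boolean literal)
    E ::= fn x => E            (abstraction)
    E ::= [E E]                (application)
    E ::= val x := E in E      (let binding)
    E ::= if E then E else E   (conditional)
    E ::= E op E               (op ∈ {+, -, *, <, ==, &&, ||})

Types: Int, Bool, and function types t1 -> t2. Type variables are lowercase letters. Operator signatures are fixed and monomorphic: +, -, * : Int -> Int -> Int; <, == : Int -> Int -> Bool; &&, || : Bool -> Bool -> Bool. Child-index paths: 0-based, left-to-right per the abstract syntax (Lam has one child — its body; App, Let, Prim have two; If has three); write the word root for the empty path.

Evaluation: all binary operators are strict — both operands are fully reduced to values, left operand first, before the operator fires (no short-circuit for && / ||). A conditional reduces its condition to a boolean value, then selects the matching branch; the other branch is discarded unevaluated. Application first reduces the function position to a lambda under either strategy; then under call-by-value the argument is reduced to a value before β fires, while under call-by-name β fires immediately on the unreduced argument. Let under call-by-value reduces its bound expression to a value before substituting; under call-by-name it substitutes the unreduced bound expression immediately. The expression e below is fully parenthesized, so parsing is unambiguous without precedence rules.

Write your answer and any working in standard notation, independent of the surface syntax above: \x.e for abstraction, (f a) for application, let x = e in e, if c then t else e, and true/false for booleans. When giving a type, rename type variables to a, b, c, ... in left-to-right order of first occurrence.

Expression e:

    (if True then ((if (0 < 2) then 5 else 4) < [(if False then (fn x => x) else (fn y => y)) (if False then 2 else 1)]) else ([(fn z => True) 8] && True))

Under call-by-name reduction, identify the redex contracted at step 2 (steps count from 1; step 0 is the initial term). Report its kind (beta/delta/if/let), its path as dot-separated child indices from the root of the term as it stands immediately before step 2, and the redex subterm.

Answer: delta at 0.0 : (0 < 2)

Derivation:
step 0: (if true then ((if (0 < 2) then 5 else 4) < ((if false then (\x.x) else (\y.y)) (if false then 2 else 1))) else (((\z.true) 8) && true))
step 1: [if@root] ((if (0 < 2) then 5 else 4) < ((if false then (\x.x) else (\y.y)) (if false then 2 else 1)))
step 2: [delta@0.0] ((if true then 5 else 4) < ((if false then (\x.x) else (\y.y)) (if false then 2 else 1)))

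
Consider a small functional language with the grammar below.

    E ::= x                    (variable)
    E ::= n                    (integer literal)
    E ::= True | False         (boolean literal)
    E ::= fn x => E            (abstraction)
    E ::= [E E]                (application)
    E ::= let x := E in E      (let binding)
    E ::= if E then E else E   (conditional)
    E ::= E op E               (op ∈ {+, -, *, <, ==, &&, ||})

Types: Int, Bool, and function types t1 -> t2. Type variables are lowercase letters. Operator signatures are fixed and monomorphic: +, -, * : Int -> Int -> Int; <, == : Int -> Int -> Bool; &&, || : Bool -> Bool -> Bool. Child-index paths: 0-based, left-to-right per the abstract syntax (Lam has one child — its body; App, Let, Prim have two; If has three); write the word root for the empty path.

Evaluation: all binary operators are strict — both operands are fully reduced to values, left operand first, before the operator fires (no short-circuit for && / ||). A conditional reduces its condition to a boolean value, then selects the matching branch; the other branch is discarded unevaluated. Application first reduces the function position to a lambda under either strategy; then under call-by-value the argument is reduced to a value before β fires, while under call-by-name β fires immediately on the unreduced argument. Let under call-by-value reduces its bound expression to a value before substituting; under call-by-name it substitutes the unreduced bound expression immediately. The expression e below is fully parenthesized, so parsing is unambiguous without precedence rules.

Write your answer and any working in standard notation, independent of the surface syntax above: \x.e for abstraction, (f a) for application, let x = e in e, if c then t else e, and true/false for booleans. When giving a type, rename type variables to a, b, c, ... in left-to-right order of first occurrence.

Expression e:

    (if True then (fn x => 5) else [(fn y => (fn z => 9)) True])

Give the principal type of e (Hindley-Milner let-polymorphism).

Derivation:
  unify Bool ~ Bool
\x._ : a -> Int
\z._ : c -> Int
\y._ : b -> c -> Int
  unify b -> c -> Int ~ Bool -> d
  unify b ~ Bool
  unify c -> Int ~ d
_ _ : c -> Int
  unify a -> Int ~ c -> Int
  unify a ~ c
  unify Int ~ Int

Answer: a -> Int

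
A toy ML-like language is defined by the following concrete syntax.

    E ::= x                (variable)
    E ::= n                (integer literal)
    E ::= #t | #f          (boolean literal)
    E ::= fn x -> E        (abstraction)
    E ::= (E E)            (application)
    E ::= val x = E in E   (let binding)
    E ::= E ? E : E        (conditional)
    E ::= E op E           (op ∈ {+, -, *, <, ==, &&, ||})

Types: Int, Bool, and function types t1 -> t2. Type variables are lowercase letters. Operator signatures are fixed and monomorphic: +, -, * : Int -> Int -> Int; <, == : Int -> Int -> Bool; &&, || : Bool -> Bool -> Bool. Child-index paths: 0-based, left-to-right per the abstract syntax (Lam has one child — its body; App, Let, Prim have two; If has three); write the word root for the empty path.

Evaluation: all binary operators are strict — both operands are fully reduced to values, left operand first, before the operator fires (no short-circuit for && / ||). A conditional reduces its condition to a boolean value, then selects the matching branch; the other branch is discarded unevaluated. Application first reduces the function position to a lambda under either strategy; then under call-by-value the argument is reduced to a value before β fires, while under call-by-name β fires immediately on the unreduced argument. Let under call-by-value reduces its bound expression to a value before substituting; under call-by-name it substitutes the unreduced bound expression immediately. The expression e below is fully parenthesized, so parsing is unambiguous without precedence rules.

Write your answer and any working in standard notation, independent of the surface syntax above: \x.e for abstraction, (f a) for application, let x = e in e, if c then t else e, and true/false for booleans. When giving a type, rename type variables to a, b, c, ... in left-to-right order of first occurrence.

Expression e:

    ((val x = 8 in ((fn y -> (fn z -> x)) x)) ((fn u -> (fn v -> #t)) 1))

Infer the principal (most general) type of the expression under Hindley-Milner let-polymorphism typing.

Derivation:
let x : Int
x : Int
\z._ : b -> Int
\y._ : a -> b -> Int
x : Int
  unify a -> b -> Int ~ Int -> c
  unify a ~ Int
  unify b -> Int ~ c
_ _ : b -> Int
\v._ : e -> Bool
\u._ : d -> e -> Bool
  unify d -> e -> Bool ~ Int -> f
  unify d ~ Int
  unify e -> Bool ~ f
_ _ : e -> Bool
  unify b -> Int ~ (e -> Bool) -> g
  unify b ~ e -> Bool
  unify Int ~ g
_ _ : Int

Answer: Int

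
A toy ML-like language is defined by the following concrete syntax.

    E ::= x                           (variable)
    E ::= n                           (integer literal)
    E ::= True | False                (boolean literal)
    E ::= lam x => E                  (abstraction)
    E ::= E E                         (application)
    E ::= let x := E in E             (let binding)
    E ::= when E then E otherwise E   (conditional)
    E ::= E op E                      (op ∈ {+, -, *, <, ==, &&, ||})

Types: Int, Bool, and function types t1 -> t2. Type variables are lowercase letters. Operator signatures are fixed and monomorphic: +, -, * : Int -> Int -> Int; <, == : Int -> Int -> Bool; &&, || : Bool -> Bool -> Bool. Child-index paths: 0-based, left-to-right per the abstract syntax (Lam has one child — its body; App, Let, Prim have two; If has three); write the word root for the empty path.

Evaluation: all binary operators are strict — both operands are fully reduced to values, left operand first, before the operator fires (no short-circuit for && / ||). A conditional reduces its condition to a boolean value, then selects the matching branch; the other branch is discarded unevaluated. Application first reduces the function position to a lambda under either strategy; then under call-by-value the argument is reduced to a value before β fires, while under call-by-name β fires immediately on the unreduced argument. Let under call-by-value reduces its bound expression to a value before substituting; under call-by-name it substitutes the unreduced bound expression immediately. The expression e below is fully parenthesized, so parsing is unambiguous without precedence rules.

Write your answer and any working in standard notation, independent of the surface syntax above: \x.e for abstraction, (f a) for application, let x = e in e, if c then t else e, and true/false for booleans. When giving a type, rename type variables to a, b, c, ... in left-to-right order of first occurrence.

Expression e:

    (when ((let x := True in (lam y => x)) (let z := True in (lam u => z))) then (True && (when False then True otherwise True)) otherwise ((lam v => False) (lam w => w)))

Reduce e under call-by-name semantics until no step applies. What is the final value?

Answer: true

Trace:
step 0: (if ((let x = true in (\y.x)) (let z = true in (\u.z))) then (true && (if false then true else true)) else ((\v.false) (\w.w)))
step 1: [let@0.0] (if ((\y.true) (let z = true in (\u.z))) then (true && (if false then true else true)) else ((\v.false) (\w.w)))
step 2: [beta@0] (if true then (true && (if false then true else true)) else ((\v.false) (\w.w)))
step 3: [if@root] (true && (if false then true else true))
step 4: [if@1] (true && true)
step 5: [delta@root] true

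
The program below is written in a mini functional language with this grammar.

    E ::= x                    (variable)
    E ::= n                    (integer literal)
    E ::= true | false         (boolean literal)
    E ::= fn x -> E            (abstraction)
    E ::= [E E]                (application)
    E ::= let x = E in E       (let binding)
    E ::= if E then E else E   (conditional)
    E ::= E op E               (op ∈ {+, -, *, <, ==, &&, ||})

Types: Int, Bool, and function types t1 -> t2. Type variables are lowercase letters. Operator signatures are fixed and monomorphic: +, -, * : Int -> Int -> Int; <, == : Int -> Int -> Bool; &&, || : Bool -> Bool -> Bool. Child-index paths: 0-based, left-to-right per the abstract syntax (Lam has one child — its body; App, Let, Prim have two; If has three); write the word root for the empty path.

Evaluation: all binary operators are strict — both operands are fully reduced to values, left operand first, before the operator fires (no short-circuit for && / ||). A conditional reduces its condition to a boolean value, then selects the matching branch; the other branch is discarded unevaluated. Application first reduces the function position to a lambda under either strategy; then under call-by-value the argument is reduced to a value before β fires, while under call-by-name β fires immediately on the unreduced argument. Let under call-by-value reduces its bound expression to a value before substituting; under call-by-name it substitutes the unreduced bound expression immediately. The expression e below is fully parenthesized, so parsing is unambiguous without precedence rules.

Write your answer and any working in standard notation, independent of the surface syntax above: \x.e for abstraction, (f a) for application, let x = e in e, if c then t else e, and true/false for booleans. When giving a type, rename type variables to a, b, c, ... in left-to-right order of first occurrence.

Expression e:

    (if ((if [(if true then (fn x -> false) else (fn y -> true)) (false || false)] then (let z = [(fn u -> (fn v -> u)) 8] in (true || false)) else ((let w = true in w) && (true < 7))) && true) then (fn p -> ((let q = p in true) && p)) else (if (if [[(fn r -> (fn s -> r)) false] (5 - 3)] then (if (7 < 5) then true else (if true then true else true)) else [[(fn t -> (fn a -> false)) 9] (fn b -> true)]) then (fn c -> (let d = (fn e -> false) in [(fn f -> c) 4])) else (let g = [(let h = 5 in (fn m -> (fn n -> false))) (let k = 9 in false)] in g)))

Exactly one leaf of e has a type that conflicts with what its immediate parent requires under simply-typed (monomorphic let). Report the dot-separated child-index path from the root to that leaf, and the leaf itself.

Answer: 0.0.2.1.0 : true

Trace:
  unify Bool ~ Bool
\x._ : a -> Bool
\y._ : b -> Bool
  unify a -> Bool ~ b -> Bool
  unify a ~ b
  unify Bool ~ Bool
  unify Bool ~ Bool
  unify Bool ~ Bool
  unify b -> Bool ~ Bool -> c
  unify b ~ Bool
  unify Bool ~ c
_ _ : Bool
  unify Bool ~ Bool
u : d
\v._ : e -> d
\u._ : d -> e -> d
  unify d -> e -> d ~ Int -> f
  unify d ~ Int
  unify e -> Int ~ f
_ _ : e -> Int
let z : e -> Int
  unify Bool ~ Bool
  unify Bool ~ Bool
let w : Bool
w : Bool
  unify Bool ~ Bool
  unify Bool ~ Int
  FAIL: mismatch Bool ~ Int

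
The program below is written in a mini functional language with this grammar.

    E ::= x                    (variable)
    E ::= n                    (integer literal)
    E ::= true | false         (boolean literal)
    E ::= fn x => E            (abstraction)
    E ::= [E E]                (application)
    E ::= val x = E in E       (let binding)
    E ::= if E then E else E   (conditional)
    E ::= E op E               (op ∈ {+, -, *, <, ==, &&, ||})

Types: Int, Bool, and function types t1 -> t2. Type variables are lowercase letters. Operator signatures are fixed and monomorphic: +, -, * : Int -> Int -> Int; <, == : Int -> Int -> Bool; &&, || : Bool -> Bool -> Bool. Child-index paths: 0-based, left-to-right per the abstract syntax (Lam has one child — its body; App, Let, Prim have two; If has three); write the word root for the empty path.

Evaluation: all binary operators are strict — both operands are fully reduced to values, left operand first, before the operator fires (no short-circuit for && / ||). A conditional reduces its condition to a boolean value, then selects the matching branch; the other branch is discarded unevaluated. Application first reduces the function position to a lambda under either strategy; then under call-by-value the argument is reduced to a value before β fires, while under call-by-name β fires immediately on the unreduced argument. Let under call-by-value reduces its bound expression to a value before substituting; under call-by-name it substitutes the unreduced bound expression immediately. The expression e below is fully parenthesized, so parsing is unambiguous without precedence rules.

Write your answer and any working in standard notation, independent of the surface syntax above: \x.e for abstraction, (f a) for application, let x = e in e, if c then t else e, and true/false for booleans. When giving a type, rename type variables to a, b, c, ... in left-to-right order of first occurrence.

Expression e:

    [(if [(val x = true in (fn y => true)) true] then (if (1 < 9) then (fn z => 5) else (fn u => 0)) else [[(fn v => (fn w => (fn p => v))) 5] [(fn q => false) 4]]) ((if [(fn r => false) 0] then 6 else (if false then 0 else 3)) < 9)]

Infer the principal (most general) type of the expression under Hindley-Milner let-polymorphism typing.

Derivation:
let x : Bool
\y._ : a -> Bool
  unify a -> Bool ~ Bool -> b
  unify a ~ Bool
  unify Bool ~ b
_ _ : Bool
  unify Bool ~ Bool
  unify Int ~ Int
  unify Int ~ Int
  unify Bool ~ Bool
\z._ : c -> Int
\u._ : d -> Int
  unify c -> Int ~ d -> Int
  unify c ~ d
  unify Int ~ Int
v : e
\p._ : g -> e
\w._ : f -> g -> e
\v._ : e -> f -> g -> e
  unify e -> f -> g -> e ~ Int -> h
  unify e ~ Int
  unify f -> g -> Int ~ h
_ _ : f -> g -> Int
\q._ : i -> Bool
  unify i -> Bool ~ Int -> j
  unify i ~ Int
  unify Bool ~ j
_ _ : Bool
  unify f -> g -> Int ~ Bool -> k
  unify f ~ Bool
  unify g -> Int ~ k
_ _ : g -> Int
  unify d -> Int ~ g -> Int
  unify d ~ g
  unify Int ~ Int
\r._ : l -> Bool
  unify l -> Bool ~ Int -> m
  unify l ~ Int
  unify Bool ~ m
_ _ : Bool
  unify Bool ~ Bool
  unify Bool ~ Bool
  unify Int ~ Int
  unify Int ~ Int
  unify Int ~ Int
  unify Int ~ Int
  unify g -> Int ~ Bool -> n
  unify g ~ Bool
  unify Int ~ n
_ _ : Int

Answer: Int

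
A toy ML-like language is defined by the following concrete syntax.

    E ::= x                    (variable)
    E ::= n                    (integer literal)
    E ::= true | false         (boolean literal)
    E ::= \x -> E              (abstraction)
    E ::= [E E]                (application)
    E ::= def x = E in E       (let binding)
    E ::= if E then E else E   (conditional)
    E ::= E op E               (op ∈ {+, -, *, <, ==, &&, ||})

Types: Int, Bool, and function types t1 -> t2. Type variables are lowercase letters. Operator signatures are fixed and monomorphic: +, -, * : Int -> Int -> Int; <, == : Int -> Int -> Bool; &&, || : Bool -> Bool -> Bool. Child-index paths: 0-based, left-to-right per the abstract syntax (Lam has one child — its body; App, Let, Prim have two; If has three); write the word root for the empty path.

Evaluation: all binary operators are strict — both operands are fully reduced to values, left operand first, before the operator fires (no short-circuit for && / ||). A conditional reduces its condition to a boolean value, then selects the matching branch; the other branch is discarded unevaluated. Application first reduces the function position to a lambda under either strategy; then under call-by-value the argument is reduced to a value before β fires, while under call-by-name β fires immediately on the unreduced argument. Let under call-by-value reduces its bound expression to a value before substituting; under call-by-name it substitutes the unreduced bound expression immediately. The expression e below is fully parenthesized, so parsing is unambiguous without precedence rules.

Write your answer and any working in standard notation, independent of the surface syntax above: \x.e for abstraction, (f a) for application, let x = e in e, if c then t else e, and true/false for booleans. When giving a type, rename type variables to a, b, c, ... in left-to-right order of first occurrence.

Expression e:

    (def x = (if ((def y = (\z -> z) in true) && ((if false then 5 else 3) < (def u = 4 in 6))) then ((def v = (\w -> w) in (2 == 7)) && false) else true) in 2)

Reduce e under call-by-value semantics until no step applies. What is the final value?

Working:
step 0: (let x = (if ((let y = (\z.z) in true) && ((if false then 5 else 3) < (let u = 4 in 6))) then ((let v = (\w.w) in (2 == 7)) && false) else true) in 2)
step 1: [let@0.0.0] (let x = (if (true && ((if false then 5 else 3) < (let u = 4 in 6))) then ((let v = (\w.w) in (2 == 7)) && false) else true) in 2)
step 2: [if@0.0.1.0] (let x = (if (true && (3 < (let u = 4 in 6))) then ((let v = (\w.w) in (2 == 7)) && false) else true) in 2)
step 3: [let@0.0.1.1] (let x = (if (true && (3 < 6)) then ((let v = (\w.w) in (2 == 7)) && false) else true) in 2)
step 4: [delta@0.0.1] (let x = (if (true && true) then ((let v = (\w.w) in (2 == 7)) && false) else true) in 2)
step 5: [delta@0.0] (let x = (if true then ((let v = (\w.w) in (2 == 7)) && false) else true) in 2)
step 6: [if@0] (let x = ((let v = (\w.w) in (2 == 7)) && false) in 2)
step 7: [let@0.0] (let x = ((2 == 7) && false) in 2)
step 8: [delta@0.0] (let x = (false && false) in 2)
step 9: [delta@0] (let x = false in 2)
step 10: [let@root] 2

Answer: 2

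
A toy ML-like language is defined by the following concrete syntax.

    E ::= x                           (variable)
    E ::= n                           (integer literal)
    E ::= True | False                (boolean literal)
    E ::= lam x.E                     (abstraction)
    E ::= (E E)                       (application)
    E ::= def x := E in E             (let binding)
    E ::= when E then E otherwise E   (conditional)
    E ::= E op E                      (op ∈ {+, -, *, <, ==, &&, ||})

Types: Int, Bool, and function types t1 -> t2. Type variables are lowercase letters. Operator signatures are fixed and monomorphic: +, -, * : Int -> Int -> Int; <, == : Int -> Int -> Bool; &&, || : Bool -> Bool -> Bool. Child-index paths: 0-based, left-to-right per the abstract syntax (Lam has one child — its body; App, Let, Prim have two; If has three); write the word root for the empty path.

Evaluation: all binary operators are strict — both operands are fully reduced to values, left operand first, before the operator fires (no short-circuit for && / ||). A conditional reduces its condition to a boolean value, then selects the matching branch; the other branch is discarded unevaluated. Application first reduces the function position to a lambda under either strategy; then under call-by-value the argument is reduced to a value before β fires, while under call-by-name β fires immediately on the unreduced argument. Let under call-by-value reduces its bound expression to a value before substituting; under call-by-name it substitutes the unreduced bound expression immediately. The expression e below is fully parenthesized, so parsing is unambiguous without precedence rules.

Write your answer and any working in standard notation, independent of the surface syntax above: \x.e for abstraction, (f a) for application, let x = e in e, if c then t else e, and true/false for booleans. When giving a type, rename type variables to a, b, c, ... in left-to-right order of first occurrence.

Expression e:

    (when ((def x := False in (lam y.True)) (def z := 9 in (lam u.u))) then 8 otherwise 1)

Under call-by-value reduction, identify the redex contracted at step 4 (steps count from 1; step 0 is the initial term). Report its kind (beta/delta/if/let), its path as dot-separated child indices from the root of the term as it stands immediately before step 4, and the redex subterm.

Answer: if at root : (if true then 8 else 1)

Trace:
step 0: (if ((let x = false in (\y.true)) (let z = 9 in (\u.u))) then 8 else 1)
step 1: [let@0.0] (if ((\y.true) (let z = 9 in (\u.u))) then 8 else 1)
step 2: [let@0.1] (if ((\y.true) (\u.u)) then 8 else 1)
step 3: [beta@0] (if true then 8 else 1)
step 4: [if@root] 8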